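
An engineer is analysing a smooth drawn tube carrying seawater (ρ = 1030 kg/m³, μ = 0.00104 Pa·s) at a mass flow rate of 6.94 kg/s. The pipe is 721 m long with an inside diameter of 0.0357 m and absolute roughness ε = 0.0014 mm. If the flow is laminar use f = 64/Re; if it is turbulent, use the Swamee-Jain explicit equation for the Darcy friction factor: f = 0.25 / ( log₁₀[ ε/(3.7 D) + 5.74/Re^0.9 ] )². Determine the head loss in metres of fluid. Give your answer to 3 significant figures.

A = πD²/4 = π(0.0357)²/4 = 0.001001 m²; mean velocity V = ṁ/(ρA) = 6.94/(1030 · 0.001001) = 6.731 m/s.
Reynolds number Re = ρVD/μ = 1030 · 6.731 · 0.0357 / 0.00104 = 2.38e+05.
Re > 4000 → turbulent. Relative roughness ε/D = 1.4e-06/0.0357 = 3.92e-05. Swamee-Jain: f = 0.25/(log₁₀[3.92e-05/3.7 + 5.74/2.38e+05^0.9])² = 0.25/(log₁₀[1.06e-05 + 8.32e-05])² = 0.25/(-4.028)² = 0.01541.
Darcy-Weisbach: ΔP = f(L/D)(ρV²/2) = 0.01541·(721/0.0357)·(1030·6.731²/2) = 0.01541·2.02e+04·2.333e+04 = 7.262e+06 Pa.
Head loss h_f = ΔP/(ρg) = 7.262e+06/(1030·9.81) = 719 m.

h_f ≈ 719 m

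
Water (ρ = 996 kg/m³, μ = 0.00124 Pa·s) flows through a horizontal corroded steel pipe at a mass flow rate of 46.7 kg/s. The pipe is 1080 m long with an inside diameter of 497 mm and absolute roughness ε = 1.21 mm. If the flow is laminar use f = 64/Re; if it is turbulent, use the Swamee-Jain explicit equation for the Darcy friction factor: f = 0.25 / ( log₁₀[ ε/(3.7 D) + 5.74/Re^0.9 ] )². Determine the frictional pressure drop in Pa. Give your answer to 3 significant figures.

A = πD²/4 = π(0.497)²/4 = 0.194 m²; mean velocity V = ṁ/(ρA) = 46.7/(996 · 0.194) = 0.2417 m/s.
Reynolds number Re = ρVD/μ = 996 · 0.2417 · 0.497 / 0.00124 = 9.648e+04.
Re > 4000 → turbulent. Relative roughness ε/D = 0.00121/0.497 = 0.00243. Swamee-Jain: f = 0.25/(log₁₀[0.00243/3.7 + 5.74/9.648e+04^0.9])² = 0.25/(log₁₀[0.000658 + 0.000187])² = 0.25/(-3.073)² = 0.02648.
Darcy-Weisbach: ΔP = f(L/D)(ρV²/2) = 0.02648·(1080/0.497)·(996·0.2417²/2) = 0.02648·2173·29.09 = 1674 Pa.

ΔP ≈ 1670 Pa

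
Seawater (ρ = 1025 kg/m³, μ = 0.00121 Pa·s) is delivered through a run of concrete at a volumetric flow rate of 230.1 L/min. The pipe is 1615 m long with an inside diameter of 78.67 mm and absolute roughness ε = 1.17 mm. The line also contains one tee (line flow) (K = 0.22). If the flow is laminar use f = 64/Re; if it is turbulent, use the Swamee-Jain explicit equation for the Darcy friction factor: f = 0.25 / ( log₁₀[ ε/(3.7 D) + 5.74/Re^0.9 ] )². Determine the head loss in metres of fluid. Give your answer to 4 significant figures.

h_f ≈ 29.19 m

Q = 230.1 L/min = 230.1/60000 = 0.003835 m³/s.
Cross-sectional area A = πD²/4 = π(0.07867)²/4 = 0.004861 m²; mean velocity V = Q/A = 0.003835/0.004861 = 0.789 m/s.
Reynolds number Re = ρVD/μ = 1025 · 0.789 · 0.07867 / 0.00121 = 5.258e+04.
Re > 4000 → turbulent. Relative roughness ε/D = 0.00117/0.07867 = 0.0149. Swamee-Jain: f = 0.25/(log₁₀[0.0149/3.7 + 5.74/5.258e+04^0.9])² = 0.25/(log₁₀[0.00402 + 0.000324])² = 0.25/(-2.362)² = 0.0448.
Total minor-loss coefficient ΣK = 1·0.22 = 0.22.
ΔP = [f·L/D + ΣK]·(ρV²/2) = [0.0448·1615/0.07867 + 0.22]·(1025·0.789²/2) = [919.8 + 0.22]·319 = 2.935e+05 Pa.
Head loss h_f = ΔP/(ρg) = 2.935e+05/(1025·9.81) = 29.19 m.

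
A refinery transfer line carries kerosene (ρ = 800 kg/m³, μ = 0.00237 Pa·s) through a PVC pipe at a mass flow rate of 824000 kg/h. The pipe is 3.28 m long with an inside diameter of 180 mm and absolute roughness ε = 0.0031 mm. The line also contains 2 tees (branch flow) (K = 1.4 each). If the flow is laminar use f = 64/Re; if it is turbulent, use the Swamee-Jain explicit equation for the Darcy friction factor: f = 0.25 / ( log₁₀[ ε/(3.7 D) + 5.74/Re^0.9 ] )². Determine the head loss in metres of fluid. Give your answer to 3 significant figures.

h_f ≈ 19.5 m

ṁ = 824000 kg/h = 824000/3600 = 228.9 kg/s.
A = πD²/4 = π(0.18)²/4 = 0.02545 m²; mean velocity V = ṁ/(ρA) = 228.9/(800 · 0.02545) = 11.24 m/s.
Reynolds number Re = ρVD/μ = 800 · 11.24 · 0.18 / 0.00237 = 6.831e+05.
Re > 4000 → turbulent. Relative roughness ε/D = 3.1e-06/0.18 = 1.72e-05. Swamee-Jain: f = 0.25/(log₁₀[1.72e-05/3.7 + 5.74/6.831e+05^0.9])² = 0.25/(log₁₀[4.65e-06 + 3.22e-05])² = 0.25/(-4.434)² = 0.01272.
Total minor-loss coefficient ΣK = 2·1.4 = 2.8.
ΔP = [f·L/D + ΣK]·(ρV²/2) = [0.01272·3.28/0.18 + 2.8]·(800·11.24²/2) = [0.2318 + 2.8]·5.057e+04 = 1.533e+05 Pa.
Head loss h_f = ΔP/(ρg) = 1.533e+05/(800·9.81) = 19.5 m.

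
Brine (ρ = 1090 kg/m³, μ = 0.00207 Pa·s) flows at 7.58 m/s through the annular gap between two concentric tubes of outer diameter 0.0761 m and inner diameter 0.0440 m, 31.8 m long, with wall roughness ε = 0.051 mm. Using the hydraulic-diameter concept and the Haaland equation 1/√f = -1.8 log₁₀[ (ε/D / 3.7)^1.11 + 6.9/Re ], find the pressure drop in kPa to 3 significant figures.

Hydraulic diameter D_h = 4A/P = D_o - D_i = 0.0761 - 0.044 = 0.0321 m.
Re = ρVD_h/μ = 1090·7.58·0.0321/0.00207 = 1.281e+05.
ε/D_h = 5.1e-05/0.0321 = 0.00159; Haaland gives 1/√f = -1.8 log₁₀[0.000183+5.39e-05] = 6.526, so f = 0.02348.
ΔP = f(L/D_h)(ρV²/2) = 0.02348·31.8/0.0321·3.131e+04 = 7.284e+05 Pa.
ΔP = 728 kPa.

ΔP ≈ 728 kPa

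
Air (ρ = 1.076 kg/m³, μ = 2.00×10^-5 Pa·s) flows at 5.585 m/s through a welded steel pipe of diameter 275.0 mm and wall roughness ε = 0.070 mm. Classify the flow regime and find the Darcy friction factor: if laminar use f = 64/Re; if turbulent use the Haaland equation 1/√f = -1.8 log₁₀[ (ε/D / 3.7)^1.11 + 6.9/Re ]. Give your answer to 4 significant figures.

Re = ρVD/μ = 1.076·5.585·0.275/2e-05 = 8.263e+04.
Re > 4000 → turbulent. ε/D = 7e-05/0.275 = 0.000255; Haaland: 1/√f = -1.8 log₁₀[2.4e-05 + 8.35e-05] = 7.144, so f = 0.0196.

f ≈ 0.01960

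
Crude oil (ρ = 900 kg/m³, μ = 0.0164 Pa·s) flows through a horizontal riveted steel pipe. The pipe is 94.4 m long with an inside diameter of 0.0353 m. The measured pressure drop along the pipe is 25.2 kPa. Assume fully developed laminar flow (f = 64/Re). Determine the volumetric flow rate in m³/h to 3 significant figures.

For laminar flow, f = 64/Re with Re = ρVD/μ, so Darcy-Weisbach reduces to ΔP = 32μLV/D². Solving for V: V = ΔP·D²/(32μL) = 2.52e+04·(0.0353)²/(32·0.0164·94.4) = 0.6338 m/s.
Check: Re = ρVD/μ = 900·0.6338·0.0353/0.0164 = 1228 < 2300, so the laminar assumption holds.
Q = V·A = 0.6338·(π/4·0.0353²) = 0.0006203 m³/s = 2.23 m³/h.

Q ≈ 2.23 m³/h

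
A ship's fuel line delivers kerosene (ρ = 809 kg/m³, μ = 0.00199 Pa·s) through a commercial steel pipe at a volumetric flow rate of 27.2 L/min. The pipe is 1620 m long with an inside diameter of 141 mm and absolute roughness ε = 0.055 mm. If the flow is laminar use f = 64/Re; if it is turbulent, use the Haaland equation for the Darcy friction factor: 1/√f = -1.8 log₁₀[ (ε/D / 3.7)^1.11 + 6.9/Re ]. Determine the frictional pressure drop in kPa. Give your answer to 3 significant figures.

ΔP ≈ 0.151 kPa

Q = 27.2 L/min = 27.2/60000 = 0.0004533 m³/s.
Cross-sectional area A = πD²/4 = π(0.141)²/4 = 0.01561 m²; mean velocity V = Q/A = 0.0004533/0.01561 = 0.02903 m/s.
Reynolds number Re = ρVD/μ = 809 · 0.02903 · 0.141 / 0.00199 = 1664.
Re < 2300 → laminar flow, so f = 64/Re = 64/1664 = 0.03846 (the turbulent correlation is not needed).
Darcy-Weisbach: ΔP = f(L/D)(ρV²/2) = 0.03846·(1620/0.141)·(809·0.02903²/2) = 0.03846·1.149e+04·0.341 = 150.7 Pa.
ΔP = 150.7 Pa = 0.151 kPa.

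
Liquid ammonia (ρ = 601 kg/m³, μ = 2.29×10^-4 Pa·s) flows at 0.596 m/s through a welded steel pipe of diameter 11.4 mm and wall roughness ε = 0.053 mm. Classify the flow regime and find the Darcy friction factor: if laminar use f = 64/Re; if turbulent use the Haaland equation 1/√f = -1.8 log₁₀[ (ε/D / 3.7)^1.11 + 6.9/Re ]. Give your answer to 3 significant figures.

Re = ρVD/μ = 601·0.596·0.0114/0.000229 = 1.783e+04.
Re > 4000 → turbulent. ε/D = 5.3e-05/0.0114 = 0.00465; Haaland: 1/√f = -1.8 log₁₀[0.000603 + 0.000387] = 5.408, so f = 0.03419.

f ≈ 0.0342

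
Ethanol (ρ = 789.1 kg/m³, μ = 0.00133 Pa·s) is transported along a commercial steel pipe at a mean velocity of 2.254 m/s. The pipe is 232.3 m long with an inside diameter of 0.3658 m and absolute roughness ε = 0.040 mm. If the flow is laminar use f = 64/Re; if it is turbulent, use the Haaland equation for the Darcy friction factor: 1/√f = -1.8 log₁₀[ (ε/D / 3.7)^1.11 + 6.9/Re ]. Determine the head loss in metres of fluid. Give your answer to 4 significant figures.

h_f ≈ 2.368 m

Reynolds number Re = ρVD/μ = 789.1 · 2.254 · 0.3658 / 0.00133 = 4.892e+05.
Re > 4000 → turbulent. Relative roughness ε/D = 4e-05/0.3658 = 0.000109. Haaland: 1/√f = -1.8 log₁₀[(0.000109/3.7)^1.11 + 6.9/4.892e+05] = -1.8 log₁₀[9.38e-06 + 1.41e-05] = 8.332, so f = 0.0144.
Darcy-Weisbach: ΔP = f(L/D)(ρV²/2) = 0.0144·(232.3/0.3658)·(789.1·2.254²/2) = 0.0144·635·2005 = 1.833e+04 Pa.
Head loss h_f = ΔP/(ρg) = 1.833e+04/(789.1·9.81) = 2.368 m.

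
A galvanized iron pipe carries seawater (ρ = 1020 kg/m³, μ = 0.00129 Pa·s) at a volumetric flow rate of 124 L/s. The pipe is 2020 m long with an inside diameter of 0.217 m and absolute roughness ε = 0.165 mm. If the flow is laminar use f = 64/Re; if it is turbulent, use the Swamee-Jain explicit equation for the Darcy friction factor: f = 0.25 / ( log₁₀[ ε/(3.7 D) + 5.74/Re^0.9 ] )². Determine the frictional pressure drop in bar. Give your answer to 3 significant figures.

ΔP ≈ 10.2 bar

Q = 124 L/s = 124/1000 = 0.124 m³/s.
Cross-sectional area A = πD²/4 = π(0.217)²/4 = 0.03698 m²; mean velocity V = Q/A = 0.124/0.03698 = 3.353 m/s.
Reynolds number Re = ρVD/μ = 1020 · 3.353 · 0.217 / 0.00129 = 5.753e+05.
Re > 4000 → turbulent. Relative roughness ε/D = 0.000165/0.217 = 0.00076. Swamee-Jain: f = 0.25/(log₁₀[0.00076/3.7 + 5.74/5.753e+05^0.9])² = 0.25/(log₁₀[0.000206 + 3.76e-05])² = 0.25/(-3.614)² = 0.01914.
Darcy-Weisbach: ΔP = f(L/D)(ρV²/2) = 0.01914·(2020/0.217)·(1020·3.353²/2) = 0.01914·9309·5733 = 1.021e+06 Pa.
ΔP = 1.021e+06 Pa = 10.2 bar.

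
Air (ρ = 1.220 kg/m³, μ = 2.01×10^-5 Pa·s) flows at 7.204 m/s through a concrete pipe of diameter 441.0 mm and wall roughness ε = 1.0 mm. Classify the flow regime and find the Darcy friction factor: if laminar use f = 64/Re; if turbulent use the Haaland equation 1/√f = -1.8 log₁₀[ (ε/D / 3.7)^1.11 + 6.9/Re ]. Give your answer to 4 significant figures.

Re = ρVD/μ = 1.22·7.204·0.441/2.01e-05 = 1.928e+05.
Re > 4000 → turbulent. ε/D = 0.001/0.441 = 0.00227; Haaland: 1/√f = -1.8 log₁₀[0.000272 + 3.58e-05] = 6.322, so f = 0.02502.

f ≈ 0.02502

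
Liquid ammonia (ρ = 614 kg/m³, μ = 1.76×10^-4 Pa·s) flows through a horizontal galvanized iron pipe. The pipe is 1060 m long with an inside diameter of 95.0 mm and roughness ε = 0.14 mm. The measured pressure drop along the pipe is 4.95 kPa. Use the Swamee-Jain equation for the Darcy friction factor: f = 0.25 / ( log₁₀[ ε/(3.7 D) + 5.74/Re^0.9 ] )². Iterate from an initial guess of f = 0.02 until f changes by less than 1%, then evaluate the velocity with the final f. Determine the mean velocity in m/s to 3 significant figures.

V ≈ 0.244 m/s

Rearranging Darcy-Weisbach: V = √(2·ΔP·D/(f·L·ρ)). With ε/D = 0.00014/0.095 = 0.00147, iterate starting from f = 0.02:
  f = 0.02 → V = √(2·4950·0.095/(0.02·1060·614)) = 0.2688 m/s; Re = ρVD/μ = 8.909e+04; f → 0.02408
  f = 0.02408 → V = 0.245 m/s; Re = 8.119e+04; f → 0.02427
Converged (Δf/f < 1%). With the final f = 0.02427: V = √(2·4950·0.095/(0.02427·1060·614)) = 0.244 m/s.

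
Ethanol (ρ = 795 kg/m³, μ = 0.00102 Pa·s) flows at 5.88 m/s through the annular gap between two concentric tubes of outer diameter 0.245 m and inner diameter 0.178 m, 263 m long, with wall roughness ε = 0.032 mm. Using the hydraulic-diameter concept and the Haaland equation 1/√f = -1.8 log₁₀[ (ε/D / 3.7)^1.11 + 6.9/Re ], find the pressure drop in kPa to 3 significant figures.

ΔP ≈ 966 kPa

Hydraulic diameter D_h = 4A/P = D_o - D_i = 0.245 - 0.178 = 0.067 m.
Re = ρVD_h/μ = 795·5.88·0.067/0.00102 = 3.071e+05.
ε/D_h = 3.2e-05/0.067 = 0.000478; Haaland gives 1/√f = -1.8 log₁₀[4.82e-05+2.25e-05] = 7.471, so f = 0.01791.
ΔP = f(L/D_h)(ρV²/2) = 0.01791·263/0.067·1.374e+04 = 9.664e+05 Pa.
ΔP = 966 kPa.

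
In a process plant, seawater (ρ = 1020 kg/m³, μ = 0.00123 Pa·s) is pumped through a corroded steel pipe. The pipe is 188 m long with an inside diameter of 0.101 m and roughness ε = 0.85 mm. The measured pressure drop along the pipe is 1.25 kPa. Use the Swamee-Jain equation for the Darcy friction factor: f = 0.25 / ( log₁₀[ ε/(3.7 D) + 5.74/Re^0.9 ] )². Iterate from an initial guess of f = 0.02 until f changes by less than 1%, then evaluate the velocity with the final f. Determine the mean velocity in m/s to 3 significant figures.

V ≈ 0.180 m/s

Rearranging Darcy-Weisbach: V = √(2·ΔP·D/(f·L·ρ)). With ε/D = 0.00085/0.101 = 0.00842, iterate starting from f = 0.02:
  f = 0.02 → V = √(2·1250·0.101/(0.02·188·1020)) = 0.2566 m/s; Re = ρVD/μ = 2.149e+04; f → 0.03927
  f = 0.03927 → V = 0.1831 m/s; Re = 1.534e+04; f → 0.04041
  f = 0.04041 → V = 0.1805 m/s; Re = 1.512e+04; f → 0.04046
Converged (Δf/f < 1%). With the final f = 0.04046: V = √(2·1250·0.101/(0.04046·188·1020)) = 0.1804 m/s.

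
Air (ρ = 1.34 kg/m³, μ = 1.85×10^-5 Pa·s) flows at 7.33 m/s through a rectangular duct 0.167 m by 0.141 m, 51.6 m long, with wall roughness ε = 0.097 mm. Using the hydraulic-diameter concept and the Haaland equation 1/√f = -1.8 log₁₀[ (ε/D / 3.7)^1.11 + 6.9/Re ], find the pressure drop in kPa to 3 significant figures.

ΔP ≈ 0.257 kPa

Hydraulic diameter D_h = 4A/P = 4·(0.167·0.141)/(2·(0.167+0.141)) = 0.09419/0.616 = 0.1529 m.
Re = ρVD_h/μ = 1.34·7.33·0.1529/1.85e-05 = 8.118e+04.
ε/D_h = 9.7e-05/0.1529 = 0.000634; Haaland gives 1/√f = -1.8 log₁₀[6.61e-05+8.5e-05] = 6.878, so f = 0.02114.
ΔP = f(L/D_h)(ρV²/2) = 0.02114·51.6/0.1529·36 = 256.8 Pa.
ΔP = 0.257 kPa.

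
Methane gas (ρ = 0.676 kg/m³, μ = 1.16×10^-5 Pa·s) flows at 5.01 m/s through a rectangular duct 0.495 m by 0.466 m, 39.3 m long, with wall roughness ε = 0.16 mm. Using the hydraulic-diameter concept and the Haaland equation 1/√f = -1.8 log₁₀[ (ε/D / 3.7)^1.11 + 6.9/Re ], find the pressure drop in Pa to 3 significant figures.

Hydraulic diameter D_h = 4A/P = 4·(0.495·0.466)/(2·(0.495+0.466)) = 0.9227/1.922 = 0.4801 m.
Re = ρVD_h/μ = 0.676·5.01·0.4801/1.16e-05 = 1.402e+05.
ε/D_h = 0.00016/0.4801 = 0.000333; Haaland gives 1/√f = -1.8 log₁₀[3.23e-05+4.92e-05] = 7.359, so f = 0.01846.
ΔP = f(L/D_h)(ρV²/2) = 0.01846·39.3/0.4801·8.484 = 12.82 Pa.

ΔP ≈ 12.8 Pa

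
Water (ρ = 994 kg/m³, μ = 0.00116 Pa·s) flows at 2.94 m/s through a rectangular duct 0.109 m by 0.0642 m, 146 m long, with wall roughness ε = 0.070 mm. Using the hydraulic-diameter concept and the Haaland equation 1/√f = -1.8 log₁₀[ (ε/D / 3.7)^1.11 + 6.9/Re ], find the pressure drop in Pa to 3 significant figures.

ΔP ≈ 158000 Pa

Hydraulic diameter D_h = 4A/P = 4·(0.109·0.0642)/(2·(0.109+0.0642)) = 0.02799/0.3464 = 0.08081 m.
Re = ρVD_h/μ = 994·2.94·0.08081/0.00116 = 2.036e+05.
ε/D_h = 7e-05/0.08081 = 0.000866; Haaland gives 1/√f = -1.8 log₁₀[9.33e-05+3.39e-05] = 7.012, so f = 0.02034.
ΔP = f(L/D_h)(ρV²/2) = 0.02034·146/0.08081·4296 = 1.579e+05 Pa.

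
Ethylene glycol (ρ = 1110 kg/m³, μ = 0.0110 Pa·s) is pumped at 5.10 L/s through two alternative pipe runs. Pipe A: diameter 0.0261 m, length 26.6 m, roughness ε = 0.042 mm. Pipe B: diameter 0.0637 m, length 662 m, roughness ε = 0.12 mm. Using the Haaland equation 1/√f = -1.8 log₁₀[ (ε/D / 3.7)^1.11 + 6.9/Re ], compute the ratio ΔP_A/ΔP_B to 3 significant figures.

Pipe A: V = Q/A = 0.0051/0.000535 = 9.532 m/s; Re = 2.511e+04; ε/D = 0.00161; Haaland → f = 0.02772; ΔP_A = f(L/D)(ρV²/2) = 1.425e+06 Pa.
Pipe B: V = Q/A = 0.0051/0.003187 = 1.6 m/s; Re = 1.029e+04; ε/D = 0.00188; Haaland → f = 0.03319; ΔP_B = f(L/D)(ρV²/2) = 4.902e+05 Pa.
ΔP_A/ΔP_B = 1.425e+06/4.902e+05 = 2.91.

ΔP_A/ΔP_B ≈ 2.91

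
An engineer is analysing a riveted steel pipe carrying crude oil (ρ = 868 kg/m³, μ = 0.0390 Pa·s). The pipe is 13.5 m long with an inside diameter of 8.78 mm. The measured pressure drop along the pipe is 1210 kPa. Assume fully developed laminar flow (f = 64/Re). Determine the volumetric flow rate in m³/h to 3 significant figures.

Q ≈ 1.21 m³/h

For laminar flow, f = 64/Re with Re = ρVD/μ, so Darcy-Weisbach reduces to ΔP = 32μLV/D². Solving for V: V = ΔP·D²/(32μL) = 1.21e+06·(0.00878)²/(32·0.039·13.5) = 5.536 m/s.
Check: Re = ρVD/μ = 868·5.536·0.00878/0.039 = 1082 < 2300, so the laminar assumption holds.
Q = V·A = 5.536·(π/4·0.00878²) = 0.0003352 m³/s = 1.21 m³/h.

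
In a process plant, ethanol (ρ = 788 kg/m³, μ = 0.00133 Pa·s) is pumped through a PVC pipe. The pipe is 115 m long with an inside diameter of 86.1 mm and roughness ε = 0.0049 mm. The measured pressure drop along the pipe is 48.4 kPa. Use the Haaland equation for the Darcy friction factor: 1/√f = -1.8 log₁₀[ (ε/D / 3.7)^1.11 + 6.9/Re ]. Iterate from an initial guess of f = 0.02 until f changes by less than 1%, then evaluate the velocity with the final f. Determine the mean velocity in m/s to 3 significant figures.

Rearranging Darcy-Weisbach: V = √(2·ΔP·D/(f·L·ρ)). With ε/D = 4.9e-06/0.0861 = 5.69e-05, iterate starting from f = 0.02:
  f = 0.02 → V = √(2·4.84e+04·0.0861/(0.02·115·788)) = 2.144 m/s; Re = ρVD/μ = 1.094e+05; f → 0.01775
  f = 0.01775 → V = 2.276 m/s; Re = 1.161e+05; f → 0.01755
  f = 0.01755 → V = 2.289 m/s; Re = 1.168e+05; f → 0.01753
Converged (Δf/f < 1%). With the final f = 0.01753: V = √(2·4.84e+04·0.0861/(0.01753·115·788)) = 2.291 m/s.

V ≈ 2.29 m/s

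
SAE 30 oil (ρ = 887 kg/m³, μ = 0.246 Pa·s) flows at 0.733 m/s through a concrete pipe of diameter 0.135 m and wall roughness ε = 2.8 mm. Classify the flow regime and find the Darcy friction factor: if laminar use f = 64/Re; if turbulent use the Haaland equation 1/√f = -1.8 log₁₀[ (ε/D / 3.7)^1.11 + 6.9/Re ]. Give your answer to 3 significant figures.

Re = ρVD/μ = 887·0.733·0.135/0.246 = 356.8.
Re < 2300 → laminar, so f = 64/Re = 0.1794 (roughness is irrelevant in laminar flow).

f ≈ 0.179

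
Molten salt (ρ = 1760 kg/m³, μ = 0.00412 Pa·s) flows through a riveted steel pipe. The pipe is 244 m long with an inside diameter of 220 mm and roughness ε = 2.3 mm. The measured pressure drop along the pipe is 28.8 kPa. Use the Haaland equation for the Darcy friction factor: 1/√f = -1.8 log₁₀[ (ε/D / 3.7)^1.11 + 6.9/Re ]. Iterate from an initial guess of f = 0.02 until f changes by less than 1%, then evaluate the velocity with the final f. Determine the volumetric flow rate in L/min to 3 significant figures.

Q ≈ 1980 L/min

Rearranging Darcy-Weisbach: V = √(2·ΔP·D/(f·L·ρ)). With ε/D = 0.0023/0.22 = 0.0105, iterate starting from f = 0.02:
  f = 0.02 → V = √(2·2.88e+04·0.22/(0.02·244·1760)) = 1.215 m/s; Re = ρVD/μ = 1.142e+05; f → 0.03903
  f = 0.03903 → V = 0.8695 m/s; Re = 8.171e+04; f → 0.03922
Converged (Δf/f < 1%). With the final f = 0.03922: V = √(2·2.88e+04·0.22/(0.03922·244·1760)) = 0.8674 m/s.
Q = V·A = 0.8674·(π/4·0.22²) = 0.03297 m³/s = 1980 L/min.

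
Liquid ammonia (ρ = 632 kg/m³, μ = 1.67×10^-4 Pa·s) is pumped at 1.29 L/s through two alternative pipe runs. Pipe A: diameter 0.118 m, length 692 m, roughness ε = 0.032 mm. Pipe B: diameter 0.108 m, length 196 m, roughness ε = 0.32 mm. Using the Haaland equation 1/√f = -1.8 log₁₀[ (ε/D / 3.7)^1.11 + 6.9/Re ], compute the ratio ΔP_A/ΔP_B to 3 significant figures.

ΔP_A/ΔP_B ≈ 1.72

Pipe A: V = Q/A = 0.00129/0.01094 = 0.118 m/s; Re = 5.268e+04; ε/D = 0.000271; Haaland → f = 0.02132; ΔP_A = f(L/D)(ρV²/2) = 549.7 Pa.
Pipe B: V = Q/A = 0.00129/0.009161 = 0.1408 m/s; Re = 5.755e+04; ε/D = 0.00296; Haaland → f = 0.0281; ΔP_B = f(L/D)(ρV²/2) = 319.6 Pa.
ΔP_A/ΔP_B = 549.7/319.6 = 1.72.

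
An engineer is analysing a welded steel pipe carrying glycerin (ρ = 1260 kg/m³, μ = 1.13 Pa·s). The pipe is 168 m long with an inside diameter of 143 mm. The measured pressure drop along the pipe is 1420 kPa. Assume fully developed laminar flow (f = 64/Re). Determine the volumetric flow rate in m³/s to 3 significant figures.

Q ≈ 0.0768 m³/s

For laminar flow, f = 64/Re with Re = ρVD/μ, so Darcy-Weisbach reduces to ΔP = 32μLV/D². Solving for V: V = ΔP·D²/(32μL) = 1.42e+06·(0.143)²/(32·1.13·168) = 4.78 m/s.
Check: Re = ρVD/μ = 1260·4.78·0.143/1.13 = 762.2 < 2300, so the laminar assumption holds.
Q = V·A = 4.78·(π/4·0.143²) = 0.07677 m³/s = 0.0768 m³/s.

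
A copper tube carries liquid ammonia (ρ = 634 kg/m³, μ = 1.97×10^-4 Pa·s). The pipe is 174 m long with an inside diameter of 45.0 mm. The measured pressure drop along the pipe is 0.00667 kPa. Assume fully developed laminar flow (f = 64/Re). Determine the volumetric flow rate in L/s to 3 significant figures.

For laminar flow, f = 64/Re with Re = ρVD/μ, so Darcy-Weisbach reduces to ΔP = 32μLV/D². Solving for V: V = ΔP·D²/(32μL) = 6.67·(0.045)²/(32·0.000197·174) = 0.01231 m/s.
Check: Re = ρVD/μ = 634·0.01231·0.045/0.000197 = 1783 < 2300, so the laminar assumption holds.
Q = V·A = 0.01231·(π/4·0.045²) = 1.958e-05 m³/s = 0.0196 L/s.

Q ≈ 0.0196 L/s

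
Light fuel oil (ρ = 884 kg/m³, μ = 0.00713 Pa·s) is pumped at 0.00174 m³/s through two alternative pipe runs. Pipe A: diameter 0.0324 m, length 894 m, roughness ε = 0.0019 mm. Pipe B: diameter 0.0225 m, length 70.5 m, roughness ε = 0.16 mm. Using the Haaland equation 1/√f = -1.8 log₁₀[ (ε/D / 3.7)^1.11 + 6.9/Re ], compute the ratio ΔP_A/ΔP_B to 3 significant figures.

Pipe A: V = Q/A = 0.00174/0.0008245 = 2.11 m/s; Re = 8478; ε/D = 5.86e-05; Haaland → f = 0.03239; ΔP_A = f(L/D)(ρV²/2) = 1.759e+06 Pa.
Pipe B: V = Q/A = 0.00174/0.0003976 = 4.376 m/s; Re = 1.221e+04; ε/D = 0.00711; Haaland → f = 0.03895; ΔP_B = f(L/D)(ρV²/2) = 1.033e+06 Pa.
ΔP_A/ΔP_B = 1.759e+06/1.033e+06 = 1.70.

ΔP_A/ΔP_B ≈ 1.70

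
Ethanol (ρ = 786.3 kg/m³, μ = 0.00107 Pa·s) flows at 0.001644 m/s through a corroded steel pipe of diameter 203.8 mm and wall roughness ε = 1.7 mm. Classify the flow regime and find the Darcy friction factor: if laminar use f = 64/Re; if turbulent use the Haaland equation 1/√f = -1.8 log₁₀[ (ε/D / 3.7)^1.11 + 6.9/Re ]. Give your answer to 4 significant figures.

f ≈ 0.2599

Re = ρVD/μ = 786.3·0.001644·0.2038/0.00107 = 246.2.
Re < 2300 → laminar, so f = 64/Re = 0.2599 (roughness is irrelevant in laminar flow).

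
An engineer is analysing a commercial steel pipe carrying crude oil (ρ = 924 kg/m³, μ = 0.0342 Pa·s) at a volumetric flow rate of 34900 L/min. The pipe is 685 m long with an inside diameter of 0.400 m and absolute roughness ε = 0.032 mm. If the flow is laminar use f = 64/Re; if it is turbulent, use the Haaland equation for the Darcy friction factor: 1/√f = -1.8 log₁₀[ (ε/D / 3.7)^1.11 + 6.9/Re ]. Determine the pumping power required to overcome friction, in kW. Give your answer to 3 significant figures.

P ≈ 206 kW

Q = 34900 L/min = 34900/60000 = 0.5817 m³/s.
Cross-sectional area A = πD²/4 = π(0.4)²/4 = 0.1257 m²; mean velocity V = Q/A = 0.5817/0.1257 = 4.629 m/s.
Reynolds number Re = ρVD/μ = 924 · 4.629 · 0.4 / 0.0342 = 5.002e+04.
Re > 4000 → turbulent. Relative roughness ε/D = 3.2e-05/0.4 = 8e-05. Haaland: 1/√f = -1.8 log₁₀[(8e-05/3.7)^1.11 + 6.9/5.002e+04] = -1.8 log₁₀[6.63e-06 + 0.000138] = 6.912, so f = 0.02093.
Darcy-Weisbach: ΔP = f(L/D)(ρV²/2) = 0.02093·(685/0.4)·(924·4.629²/2) = 0.02093·1712·9899 = 3.548e+05 Pa.
Pumping power P = QΔP = 0.5817·3.548e+05 = 206400 W = 206 kW.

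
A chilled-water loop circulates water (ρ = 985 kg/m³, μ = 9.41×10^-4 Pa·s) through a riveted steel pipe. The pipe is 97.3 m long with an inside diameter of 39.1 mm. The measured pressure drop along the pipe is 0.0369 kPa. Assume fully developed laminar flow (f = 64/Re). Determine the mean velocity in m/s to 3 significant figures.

For laminar flow, f = 64/Re with Re = ρVD/μ, so Darcy-Weisbach reduces to ΔP = 32μLV/D². Solving for V: V = ΔP·D²/(32μL) = 36.9·(0.0391)²/(32·0.000941·97.3) = 0.01925 m/s.
Check: Re = ρVD/μ = 985·0.01925·0.0391/0.000941 = 788 < 2300, so the laminar assumption holds.

V ≈ 0.0193 m/s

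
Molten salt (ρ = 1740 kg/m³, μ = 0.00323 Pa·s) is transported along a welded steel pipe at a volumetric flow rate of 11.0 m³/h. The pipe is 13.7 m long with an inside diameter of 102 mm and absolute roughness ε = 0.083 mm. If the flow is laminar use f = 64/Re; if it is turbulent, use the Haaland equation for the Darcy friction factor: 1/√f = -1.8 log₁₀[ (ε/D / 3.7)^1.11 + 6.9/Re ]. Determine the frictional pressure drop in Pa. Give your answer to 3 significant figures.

Q = 11.0 m³/h = 11.0/3600 = 0.003056 m³/s.
Cross-sectional area A = πD²/4 = π(0.102)²/4 = 0.008171 m²; mean velocity V = Q/A = 0.003056/0.008171 = 0.3739 m/s.
Reynolds number Re = ρVD/μ = 1740 · 0.3739 · 0.102 / 0.00323 = 2.055e+04.
Re > 4000 → turbulent. Relative roughness ε/D = 8.3e-05/0.102 = 0.000814. Haaland: 1/√f = -1.8 log₁₀[(0.000814/3.7)^1.11 + 6.9/2.055e+04] = -1.8 log₁₀[8.71e-05 + 0.000336] = 6.073, so f = 0.02712.
Darcy-Weisbach: ΔP = f(L/D)(ρV²/2) = 0.02712·(13.7/0.102)·(1740·0.3739²/2) = 0.02712·134.3·121.7 = 443.1 Pa.

ΔP ≈ 443 Pa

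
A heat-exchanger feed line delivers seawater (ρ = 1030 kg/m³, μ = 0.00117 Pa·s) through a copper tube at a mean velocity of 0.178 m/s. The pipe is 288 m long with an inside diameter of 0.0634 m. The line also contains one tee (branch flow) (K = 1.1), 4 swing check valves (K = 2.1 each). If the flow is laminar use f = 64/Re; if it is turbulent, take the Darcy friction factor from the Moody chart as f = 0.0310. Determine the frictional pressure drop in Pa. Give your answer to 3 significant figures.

Reynolds number Re = ρVD/μ = 1030 · 0.178 · 0.0634 / 0.00117 = 9935.
Re > 4000 → turbulent; use the Moody-chart value f = 0.0310.
Total minor-loss coefficient ΣK = 1·1.1 + 4·2.1 = 9.5.
ΔP = [f·L/D + ΣK]·(ρV²/2) = [0.031·288/0.0634 + 9.5]·(1030·0.178²/2) = [140.8 + 9.5]·16.32 = 2453 Pa.

ΔP ≈ 2450 Pa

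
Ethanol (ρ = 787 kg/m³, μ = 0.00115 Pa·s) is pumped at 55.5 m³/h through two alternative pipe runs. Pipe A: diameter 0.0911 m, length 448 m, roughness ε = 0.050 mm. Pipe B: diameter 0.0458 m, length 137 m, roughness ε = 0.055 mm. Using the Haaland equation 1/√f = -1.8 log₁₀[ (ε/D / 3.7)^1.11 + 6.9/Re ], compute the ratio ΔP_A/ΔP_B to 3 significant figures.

Pipe A: V = Q/A = 0.01542/0.006518 = 2.365 m/s; Re = 1.475e+05; ε/D = 0.000549; Haaland → f = 0.01942; ΔP_A = f(L/D)(ρV²/2) = 2.102e+05 Pa.
Pipe B: V = Q/A = 0.01542/0.001647 = 9.358 m/s; Re = 2.933e+05; ε/D = 0.0012; Haaland → f = 0.02135; ΔP_B = f(L/D)(ρV²/2) = 2.2e+06 Pa.
ΔP_A/ΔP_B = 2.102e+05/2.2e+06 = 0.0955.

ΔP_A/ΔP_B ≈ 0.0955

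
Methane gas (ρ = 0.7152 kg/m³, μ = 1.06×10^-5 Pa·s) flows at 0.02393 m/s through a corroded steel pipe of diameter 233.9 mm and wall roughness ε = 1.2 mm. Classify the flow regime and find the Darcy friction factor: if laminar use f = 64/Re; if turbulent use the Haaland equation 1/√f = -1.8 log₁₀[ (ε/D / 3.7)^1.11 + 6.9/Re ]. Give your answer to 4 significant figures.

f ≈ 0.1695

Re = ρVD/μ = 0.7152·0.02393·0.2339/1.06e-05 = 377.7.
Re < 2300 → laminar, so f = 64/Re = 0.1695 (roughness is irrelevant in laminar flow).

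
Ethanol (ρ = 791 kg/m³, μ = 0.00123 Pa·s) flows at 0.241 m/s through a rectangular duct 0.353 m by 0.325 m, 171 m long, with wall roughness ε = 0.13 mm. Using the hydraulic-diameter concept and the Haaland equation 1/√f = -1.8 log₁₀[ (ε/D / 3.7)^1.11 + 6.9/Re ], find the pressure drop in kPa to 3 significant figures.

ΔP ≈ 0.252 kPa

Hydraulic diameter D_h = 4A/P = 4·(0.353·0.325)/(2·(0.353+0.325)) = 0.4589/1.356 = 0.3384 m.
Re = ρVD_h/μ = 791·0.241·0.3384/0.00123 = 5.245e+04.
ε/D_h = 0.00013/0.3384 = 0.000384; Haaland gives 1/√f = -1.8 log₁₀[3.79e-05+0.000132] = 6.788, so f = 0.0217.
ΔP = f(L/D_h)(ρV²/2) = 0.0217·171/0.3384·22.97 = 251.9 Pa.
ΔP = 0.252 kPa.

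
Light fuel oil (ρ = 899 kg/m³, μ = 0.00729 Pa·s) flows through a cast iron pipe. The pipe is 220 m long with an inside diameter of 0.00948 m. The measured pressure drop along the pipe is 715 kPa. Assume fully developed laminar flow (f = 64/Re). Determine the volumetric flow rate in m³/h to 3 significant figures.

Q ≈ 0.318 m³/h

For laminar flow, f = 64/Re with Re = ρVD/μ, so Darcy-Weisbach reduces to ΔP = 32μLV/D². Solving for V: V = ΔP·D²/(32μL) = 7.15e+05·(0.00948)²/(32·0.00729·220) = 1.252 m/s.
Check: Re = ρVD/μ = 899·1.252·0.00948/0.00729 = 1464 < 2300, so the laminar assumption holds.
Q = V·A = 1.252·(π/4·0.00948²) = 8.837e-05 m³/s = 0.318 m³/h.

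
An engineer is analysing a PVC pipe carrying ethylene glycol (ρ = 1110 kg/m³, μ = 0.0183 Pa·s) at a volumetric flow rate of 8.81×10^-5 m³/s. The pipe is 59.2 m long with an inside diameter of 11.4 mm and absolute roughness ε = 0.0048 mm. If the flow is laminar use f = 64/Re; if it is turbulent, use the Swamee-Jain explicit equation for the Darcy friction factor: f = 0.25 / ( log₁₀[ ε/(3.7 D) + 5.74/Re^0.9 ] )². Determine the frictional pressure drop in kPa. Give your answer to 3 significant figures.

ΔP ≈ 230 kPa

Cross-sectional area A = πD²/4 = π(0.0114)²/4 = 0.0001021 m²; mean velocity V = Q/A = 8.81e-05/0.0001021 = 0.8631 m/s.
Reynolds number Re = ρVD/μ = 1110 · 0.8631 · 0.0114 / 0.0183 = 596.8.
Re < 2300 → laminar flow, so f = 64/Re = 64/596.8 = 0.1072 (the turbulent correlation is not needed).
Darcy-Weisbach: ΔP = f(L/D)(ρV²/2) = 0.1072·(59.2/0.0114)·(1110·0.8631²/2) = 0.1072·5193·413.5 = 2.302e+05 Pa.
ΔP = 2.302e+05 Pa = 230 kPa.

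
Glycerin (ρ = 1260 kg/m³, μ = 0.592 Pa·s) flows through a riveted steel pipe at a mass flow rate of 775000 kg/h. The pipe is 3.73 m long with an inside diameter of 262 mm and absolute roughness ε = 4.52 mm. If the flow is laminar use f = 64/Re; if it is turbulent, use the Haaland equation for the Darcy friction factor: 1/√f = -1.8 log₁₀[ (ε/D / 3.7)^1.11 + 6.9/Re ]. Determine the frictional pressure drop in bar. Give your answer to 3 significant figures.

ṁ = 775000 kg/h = 775000/3600 = 215.3 kg/s.
A = πD²/4 = π(0.262)²/4 = 0.05391 m²; mean velocity V = ṁ/(ρA) = 215.3/(1260 · 0.05391) = 3.169 m/s.
Reynolds number Re = ρVD/μ = 1260 · 3.169 · 0.262 / 0.592 = 1767.
Re < 2300 → laminar flow, so f = 64/Re = 64/1767 = 0.03622 (the turbulent correlation is not needed).
Darcy-Weisbach: ΔP = f(L/D)(ρV²/2) = 0.03622·(3.73/0.262)·(1260·3.169²/2) = 0.03622·14.24·6327 = 3262 Pa.
ΔP = 3262 Pa = 0.0326 bar.

ΔP ≈ 0.0326 bar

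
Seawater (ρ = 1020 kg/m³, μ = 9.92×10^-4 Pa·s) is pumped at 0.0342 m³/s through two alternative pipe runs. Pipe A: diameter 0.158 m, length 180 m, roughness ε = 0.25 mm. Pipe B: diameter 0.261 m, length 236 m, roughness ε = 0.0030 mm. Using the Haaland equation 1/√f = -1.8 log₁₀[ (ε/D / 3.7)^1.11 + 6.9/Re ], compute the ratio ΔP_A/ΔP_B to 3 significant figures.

ΔP_A/ΔP_B ≈ 13.3

Pipe A: V = Q/A = 0.0342/0.01961 = 1.744 m/s; Re = 2.834e+05; ε/D = 0.00158; Haaland → f = 0.02273; ΔP_A = f(L/D)(ρV²/2) = 4.018e+04 Pa.
Pipe B: V = Q/A = 0.0342/0.0535 = 0.6392 m/s; Re = 1.715e+05; ε/D = 1.15e-05; Haaland → f = 0.01603; ΔP_B = f(L/D)(ρV²/2) = 3021 Pa.
ΔP_A/ΔP_B = 4.018e+04/3021 = 13.3.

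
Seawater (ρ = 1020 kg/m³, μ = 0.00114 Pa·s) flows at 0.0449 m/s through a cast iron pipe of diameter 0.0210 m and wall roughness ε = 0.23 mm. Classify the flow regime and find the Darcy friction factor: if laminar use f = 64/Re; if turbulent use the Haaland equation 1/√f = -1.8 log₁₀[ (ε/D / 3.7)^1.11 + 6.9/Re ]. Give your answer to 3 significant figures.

Re = ρVD/μ = 1020·0.0449·0.021/0.00114 = 843.6.
Re < 2300 → laminar, so f = 64/Re = 0.07586 (roughness is irrelevant in laminar flow).

f ≈ 0.0759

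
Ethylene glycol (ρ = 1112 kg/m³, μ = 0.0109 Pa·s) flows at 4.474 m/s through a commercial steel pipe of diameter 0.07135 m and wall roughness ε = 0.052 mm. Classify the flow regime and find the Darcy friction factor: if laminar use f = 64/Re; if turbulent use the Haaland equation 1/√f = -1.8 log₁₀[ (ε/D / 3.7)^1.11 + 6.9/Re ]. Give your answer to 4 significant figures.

Re = ρVD/μ = 1112·4.474·0.07135/0.0109 = 3.257e+04.
Re > 4000 → turbulent. ε/D = 5.2e-05/0.07135 = 0.000729; Haaland: 1/√f = -1.8 log₁₀[7.71e-05 + 0.000212] = 6.371, so f = 0.02464.

f ≈ 0.02464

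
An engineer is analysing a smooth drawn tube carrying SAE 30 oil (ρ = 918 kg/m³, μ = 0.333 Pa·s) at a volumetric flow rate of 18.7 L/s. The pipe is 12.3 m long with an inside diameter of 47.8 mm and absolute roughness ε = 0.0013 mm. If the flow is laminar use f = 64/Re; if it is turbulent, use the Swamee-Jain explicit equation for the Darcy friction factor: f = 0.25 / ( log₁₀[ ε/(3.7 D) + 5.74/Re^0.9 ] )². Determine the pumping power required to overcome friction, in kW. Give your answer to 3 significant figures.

P ≈ 11.2 kW

Q = 18.7 L/s = 18.7/1000 = 0.0187 m³/s.
Cross-sectional area A = πD²/4 = π(0.0478)²/4 = 0.001795 m²; mean velocity V = Q/A = 0.0187/0.001795 = 10.42 m/s.
Reynolds number Re = ρVD/μ = 918 · 10.42 · 0.0478 / 0.333 = 1373.
Re < 2300 → laminar flow, so f = 64/Re = 64/1373 = 0.04661 (the turbulent correlation is not needed).
Darcy-Weisbach: ΔP = f(L/D)(ρV²/2) = 0.04661·(12.3/0.0478)·(918·10.42²/2) = 0.04661·257.3·4.984e+04 = 5.978e+05 Pa.
Pumping power P = QΔP = 0.0187·5.978e+05 = 11180 W = 11.2 kW.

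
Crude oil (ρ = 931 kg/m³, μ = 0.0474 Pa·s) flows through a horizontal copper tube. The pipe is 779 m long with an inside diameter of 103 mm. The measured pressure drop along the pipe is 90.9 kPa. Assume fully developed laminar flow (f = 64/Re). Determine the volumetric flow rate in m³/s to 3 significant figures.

Q ≈ 0.00680 m³/s

For laminar flow, f = 64/Re with Re = ρVD/μ, so Darcy-Weisbach reduces to ΔP = 32μLV/D². Solving for V: V = ΔP·D²/(32μL) = 9.09e+04·(0.103)²/(32·0.0474·779) = 0.8162 m/s.
Check: Re = ρVD/μ = 931·0.8162·0.103/0.0474 = 1651 < 2300, so the laminar assumption holds.
Q = V·A = 0.8162·(π/4·0.103²) = 0.0068 m³/s = 0.00680 m³/s.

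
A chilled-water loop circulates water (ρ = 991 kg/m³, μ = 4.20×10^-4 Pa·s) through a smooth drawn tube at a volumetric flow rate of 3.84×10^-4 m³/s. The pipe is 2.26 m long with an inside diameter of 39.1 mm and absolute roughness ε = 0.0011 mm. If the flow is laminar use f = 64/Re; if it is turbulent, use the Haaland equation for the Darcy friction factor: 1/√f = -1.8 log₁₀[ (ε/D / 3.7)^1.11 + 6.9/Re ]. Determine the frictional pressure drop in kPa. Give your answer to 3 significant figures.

ΔP ≈ 0.0687 kPa

Cross-sectional area A = πD²/4 = π(0.0391)²/4 = 0.001201 m²; mean velocity V = Q/A = 0.000384/0.001201 = 0.3198 m/s.
Reynolds number Re = ρVD/μ = 991 · 0.3198 · 0.0391 / 0.00042 = 2.95e+04.
Re > 4000 → turbulent. Relative roughness ε/D = 1.1e-06/0.0391 = 2.81e-05. Haaland: 1/√f = -1.8 log₁₀[(2.81e-05/3.7)^1.11 + 6.9/2.95e+04] = -1.8 log₁₀[2.08e-06 + 0.000234] = 6.529, so f = 0.02346.
Darcy-Weisbach: ΔP = f(L/D)(ρV²/2) = 0.02346·(2.26/0.0391)·(991·0.3198²/2) = 0.02346·57.8·50.68 = 68.72 Pa.
ΔP = 68.72 Pa = 0.0687 kPa.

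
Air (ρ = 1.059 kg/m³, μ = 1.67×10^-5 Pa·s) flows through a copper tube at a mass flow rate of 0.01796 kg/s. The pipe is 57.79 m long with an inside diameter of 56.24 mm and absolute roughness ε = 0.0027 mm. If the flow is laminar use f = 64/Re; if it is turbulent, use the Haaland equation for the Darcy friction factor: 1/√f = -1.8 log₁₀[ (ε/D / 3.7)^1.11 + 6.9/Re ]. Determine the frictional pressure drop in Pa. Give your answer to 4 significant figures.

A = πD²/4 = π(0.05624)²/4 = 0.002484 m²; mean velocity V = ṁ/(ρA) = 0.01796/(1.059 · 0.002484) = 6.827 m/s.
Reynolds number Re = ρVD/μ = 1.059 · 6.827 · 0.05624 / 1.67e-05 = 2.435e+04.
Re > 4000 → turbulent. Relative roughness ε/D = 2.7e-06/0.05624 = 4.8e-05. Haaland: 1/√f = -1.8 log₁₀[(4.8e-05/3.7)^1.11 + 6.9/2.435e+04] = -1.8 log₁₀[3.76e-06 + 0.000283] = 6.375, so f = 0.0246.
Darcy-Weisbach: ΔP = f(L/D)(ρV²/2) = 0.0246·(57.79/0.05624)·(1.059·6.827²/2) = 0.0246·1028·24.68 = 623.9 Pa.

ΔP ≈ 623.9 Pa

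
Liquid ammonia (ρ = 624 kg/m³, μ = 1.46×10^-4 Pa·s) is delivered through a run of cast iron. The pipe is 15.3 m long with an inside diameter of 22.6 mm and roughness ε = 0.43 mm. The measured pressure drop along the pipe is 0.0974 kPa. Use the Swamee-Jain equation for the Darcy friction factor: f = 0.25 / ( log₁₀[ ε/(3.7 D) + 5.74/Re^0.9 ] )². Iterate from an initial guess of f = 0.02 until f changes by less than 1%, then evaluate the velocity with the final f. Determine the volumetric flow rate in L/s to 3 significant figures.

Q ≈ 0.0374 L/s

Rearranging Darcy-Weisbach: V = √(2·ΔP·D/(f·L·ρ)). With ε/D = 0.00043/0.0226 = 0.019, iterate starting from f = 0.02:
  f = 0.02 → V = √(2·97.4·0.0226/(0.02·15.3·624)) = 0.1518 m/s; Re = ρVD/μ = 1.467e+04; f → 0.05118
  f = 0.05118 → V = 0.09492 m/s; Re = 9169; f → 0.0529
  f = 0.0529 → V = 0.09336 m/s; Re = 9018; f → 0.05298
Converged (Δf/f < 1%). With the final f = 0.05298: V = √(2·97.4·0.0226/(0.05298·15.3·624)) = 0.0933 m/s.
Q = V·A = 0.0933·(π/4·0.0226²) = 3.743e-05 m³/s = 0.0374 L/s.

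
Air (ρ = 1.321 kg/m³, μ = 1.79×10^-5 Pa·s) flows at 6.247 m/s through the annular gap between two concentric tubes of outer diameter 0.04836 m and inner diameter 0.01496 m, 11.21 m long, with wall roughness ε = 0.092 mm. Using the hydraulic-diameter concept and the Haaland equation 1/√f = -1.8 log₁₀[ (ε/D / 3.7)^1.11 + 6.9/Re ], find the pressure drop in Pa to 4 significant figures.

ΔP ≈ 276.9 Pa

Hydraulic diameter D_h = 4A/P = D_o - D_i = 0.04836 - 0.01496 = 0.0334 m.
Re = ρVD_h/μ = 1.321·6.247·0.0334/1.79e-05 = 1.54e+04.
ε/D_h = 9.2e-05/0.0334 = 0.00275; Haaland gives 1/√f = -1.8 log₁₀[0.000337+0.000448] = 5.589, so f = 0.03201.
ΔP = f(L/D_h)(ρV²/2) = 0.03201·11.21/0.0334·25.78 = 276.9 Pa.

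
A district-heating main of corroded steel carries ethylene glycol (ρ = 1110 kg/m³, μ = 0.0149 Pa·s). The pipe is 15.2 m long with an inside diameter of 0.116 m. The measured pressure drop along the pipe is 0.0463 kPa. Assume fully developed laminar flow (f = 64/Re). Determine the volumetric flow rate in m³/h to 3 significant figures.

Q ≈ 3.27 m³/h

For laminar flow, f = 64/Re with Re = ρVD/μ, so Darcy-Weisbach reduces to ΔP = 32μLV/D². Solving for V: V = ΔP·D²/(32μL) = 46.3·(0.116)²/(32·0.0149·15.2) = 0.08596 m/s.
Check: Re = ρVD/μ = 1110·0.08596·0.116/0.0149 = 742.9 < 2300, so the laminar assumption holds.
Q = V·A = 0.08596·(π/4·0.116²) = 0.0009085 m³/s = 3.27 m³/h.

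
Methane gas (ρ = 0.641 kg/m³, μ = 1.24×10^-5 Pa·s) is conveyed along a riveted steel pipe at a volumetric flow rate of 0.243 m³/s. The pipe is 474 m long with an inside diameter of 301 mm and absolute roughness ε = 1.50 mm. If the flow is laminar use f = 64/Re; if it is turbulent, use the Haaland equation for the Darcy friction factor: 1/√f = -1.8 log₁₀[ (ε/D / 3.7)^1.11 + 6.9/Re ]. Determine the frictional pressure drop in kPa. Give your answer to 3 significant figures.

ΔP ≈ 0.188 kPa

Cross-sectional area A = πD²/4 = π(0.301)²/4 = 0.07116 m²; mean velocity V = Q/A = 0.243/0.07116 = 3.415 m/s.
Reynolds number Re = ρVD/μ = 0.641 · 3.415 · 0.301 / 1.24e-05 = 5.314e+04.
Re > 4000 → turbulent. Relative roughness ε/D = 0.0015/0.301 = 0.00498. Haaland: 1/√f = -1.8 log₁₀[(0.00498/3.7)^1.11 + 6.9/5.314e+04] = -1.8 log₁₀[0.000651 + 0.00013] = 5.593, so f = 0.03196.
Darcy-Weisbach: ΔP = f(L/D)(ρV²/2) = 0.03196·(474/0.301)·(0.641·3.415²/2) = 0.03196·1575·3.738 = 188.1 Pa.
ΔP = 188.1 Pa = 0.188 kPa.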